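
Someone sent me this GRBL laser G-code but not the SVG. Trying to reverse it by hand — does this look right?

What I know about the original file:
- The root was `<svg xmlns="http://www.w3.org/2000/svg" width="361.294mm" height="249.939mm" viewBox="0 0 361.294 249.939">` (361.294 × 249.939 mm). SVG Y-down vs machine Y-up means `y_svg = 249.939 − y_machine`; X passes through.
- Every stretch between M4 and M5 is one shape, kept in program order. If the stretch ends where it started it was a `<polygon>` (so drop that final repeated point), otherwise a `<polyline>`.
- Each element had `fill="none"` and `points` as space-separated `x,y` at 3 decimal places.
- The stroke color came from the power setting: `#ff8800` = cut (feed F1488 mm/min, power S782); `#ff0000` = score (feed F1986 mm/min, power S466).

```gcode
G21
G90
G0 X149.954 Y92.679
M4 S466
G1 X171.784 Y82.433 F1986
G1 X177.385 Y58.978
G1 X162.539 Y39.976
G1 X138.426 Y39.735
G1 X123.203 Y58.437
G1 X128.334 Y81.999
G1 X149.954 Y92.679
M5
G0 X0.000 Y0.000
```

Machine Y-up, SVG Y-down with viewBox height 249.939, so y_svg = 249.939 − y_machine; X carries over. Every run uses S466, so all elements get stroke `#ff0000` (score).

Run 1: The run returns to its start, so emit a `<polygon>` with points (Y-flipped): 149.954,157.260 171.784,167.506 177.385,190.961 162.539,209.963 138.426,210.204 123.203,191.502 128.334,167.940.

<svg xmlns="http://www.w3.org/2000/svg" width="361.294mm" height="249.939mm" viewBox="0 0 361.294 249.939">
  <polygon points="149.954,157.260 171.784,167.506 177.385,190.961 162.539,209.963 138.426,210.204 123.203,191.502 128.334,167.940" fill="none" stroke="#ff0000"/>
</svg>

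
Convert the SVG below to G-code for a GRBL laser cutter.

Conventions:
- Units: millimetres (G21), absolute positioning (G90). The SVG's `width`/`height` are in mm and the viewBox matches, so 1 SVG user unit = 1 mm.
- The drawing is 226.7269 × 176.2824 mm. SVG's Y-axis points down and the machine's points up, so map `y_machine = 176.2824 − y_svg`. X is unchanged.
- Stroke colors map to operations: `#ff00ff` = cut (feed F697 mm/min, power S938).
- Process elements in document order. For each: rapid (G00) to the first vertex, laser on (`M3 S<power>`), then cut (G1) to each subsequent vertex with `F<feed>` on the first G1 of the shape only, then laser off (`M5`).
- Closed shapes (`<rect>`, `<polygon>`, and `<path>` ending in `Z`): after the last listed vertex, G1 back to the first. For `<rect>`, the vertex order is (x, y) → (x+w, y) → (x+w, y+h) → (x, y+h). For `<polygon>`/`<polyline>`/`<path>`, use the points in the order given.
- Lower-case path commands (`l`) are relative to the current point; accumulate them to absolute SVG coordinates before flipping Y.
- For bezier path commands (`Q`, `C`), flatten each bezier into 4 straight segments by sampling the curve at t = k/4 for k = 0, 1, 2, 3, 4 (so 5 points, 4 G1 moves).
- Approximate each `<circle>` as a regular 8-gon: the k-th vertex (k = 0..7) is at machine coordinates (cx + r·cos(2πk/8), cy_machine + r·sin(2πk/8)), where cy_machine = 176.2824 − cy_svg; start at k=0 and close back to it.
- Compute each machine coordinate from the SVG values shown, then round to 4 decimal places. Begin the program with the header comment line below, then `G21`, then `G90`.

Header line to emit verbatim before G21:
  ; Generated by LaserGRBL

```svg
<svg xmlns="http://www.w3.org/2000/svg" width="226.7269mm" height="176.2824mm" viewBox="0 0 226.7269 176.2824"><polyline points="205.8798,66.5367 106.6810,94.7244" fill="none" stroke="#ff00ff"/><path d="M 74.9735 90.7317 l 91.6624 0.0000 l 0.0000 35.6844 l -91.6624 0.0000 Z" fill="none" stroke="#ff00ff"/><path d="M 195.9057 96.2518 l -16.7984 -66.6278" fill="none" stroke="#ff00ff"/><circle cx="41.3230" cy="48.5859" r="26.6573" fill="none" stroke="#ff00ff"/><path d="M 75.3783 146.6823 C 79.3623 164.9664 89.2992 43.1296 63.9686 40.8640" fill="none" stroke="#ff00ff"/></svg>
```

; Generated by LaserGRBL
G21
G90
G00 X205.8798 Y109.7457
M3 S938
G1 X106.6810 Y81.5580 F697
M5
G00 X74.9735 Y85.5507
M3 S938
G1 X166.6359 Y85.5507 F697
G1 X166.6359 Y49.8663
G1 X74.9735 Y49.8663
G1 X74.9735 Y85.5507
M5
G00 X195.9057 Y80.0306
M3 S938
G1 X179.1073 Y146.6584 F697
M5
G00 X67.9803 Y127.6965
M3 S938
G1 X60.1726 Y146.5461 F697
G1 X41.3230 Y154.3538
G1 X22.4734 Y146.5461
G1 X14.6657 Y127.6965
G1 X22.4734 Y108.8469
G1 X41.3230 Y101.0392
G1 X60.1726 Y108.8469
G1 X67.9803 Y127.6965
M5
G00 X75.3783 Y29.6001
M3 S938
G1 X78.8384 Y38.1020 F697
G1 X80.6664 Y74.8031
G1 X76.9980 Y115.3573
G1 X63.9686 Y135.4184
M5

1 u = 1 mm; y_m = 176.2824 − y.

[1] `<polyline>` line segment, #ff00ff→cut S938 F697: (205.8798,109.7457) → (106.6810,81.5580)

[2] `<path>` rectangle, #ff00ff→cut S938 F697: (74.9735,85.5507) → (166.6359,85.5507) → (166.6359,49.8663) → (74.9735,49.8663) → (74.9735,85.5507) (closed)

[3] `<path>` line segment, #ff00ff→cut S938 F697: (195.9057,80.0306) → (179.1073,146.6584)

[4] `<circle>` circle, #ff00ff→cut S938 F697: (67.9803,127.6965) → (60.1726,146.5461) → (41.3230,154.3538) → (22.4734,146.5461) → (14.6657,127.6965) → (22.4734,108.8469) → (41.3230,101.0392) → (60.1726,108.8469) → (67.9803,127.6965) (closed)

[5] `<path>` cubic bezier, #ff00ff→cut S938 F697: (75.3783,29.6001) → (78.8384,38.1020) → (80.6664,74.8031) → (76.9980,115.3573) → (63.9686,135.4184)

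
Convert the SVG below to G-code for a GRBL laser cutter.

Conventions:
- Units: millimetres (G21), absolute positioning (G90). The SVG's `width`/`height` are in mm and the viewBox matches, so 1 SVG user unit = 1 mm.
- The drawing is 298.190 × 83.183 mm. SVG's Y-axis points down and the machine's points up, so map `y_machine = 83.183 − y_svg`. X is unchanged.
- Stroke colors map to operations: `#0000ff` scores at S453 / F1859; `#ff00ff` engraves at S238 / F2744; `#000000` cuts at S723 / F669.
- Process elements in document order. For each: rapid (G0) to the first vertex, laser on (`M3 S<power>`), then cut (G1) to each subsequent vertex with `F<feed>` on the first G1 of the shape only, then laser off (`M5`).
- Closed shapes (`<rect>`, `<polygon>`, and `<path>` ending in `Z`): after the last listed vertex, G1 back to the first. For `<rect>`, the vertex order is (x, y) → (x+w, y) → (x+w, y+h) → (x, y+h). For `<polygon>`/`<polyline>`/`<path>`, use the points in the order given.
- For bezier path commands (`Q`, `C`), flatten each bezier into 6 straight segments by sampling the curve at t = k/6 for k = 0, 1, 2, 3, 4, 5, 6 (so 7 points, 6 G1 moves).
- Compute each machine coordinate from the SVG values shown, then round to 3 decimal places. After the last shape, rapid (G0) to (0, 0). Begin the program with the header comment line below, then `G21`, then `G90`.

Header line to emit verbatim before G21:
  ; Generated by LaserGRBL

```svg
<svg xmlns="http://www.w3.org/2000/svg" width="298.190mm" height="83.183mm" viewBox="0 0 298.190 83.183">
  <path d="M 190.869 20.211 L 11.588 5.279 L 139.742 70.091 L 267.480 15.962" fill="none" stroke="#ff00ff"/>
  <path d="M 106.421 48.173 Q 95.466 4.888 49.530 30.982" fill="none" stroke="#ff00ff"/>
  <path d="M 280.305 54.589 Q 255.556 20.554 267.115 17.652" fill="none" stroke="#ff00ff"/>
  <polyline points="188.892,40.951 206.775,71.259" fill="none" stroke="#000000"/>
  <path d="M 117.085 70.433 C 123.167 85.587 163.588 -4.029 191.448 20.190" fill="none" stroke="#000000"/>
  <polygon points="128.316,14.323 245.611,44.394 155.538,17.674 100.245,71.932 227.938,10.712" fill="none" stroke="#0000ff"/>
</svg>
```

; Generated by LaserGRBL
G21
G90
G0 X190.869 Y62.972
M3 S238
G1 X11.588 Y77.904 F2744
G1 X139.742 Y13.092
G1 X267.480 Y67.221
M5
G0 X106.421 Y35.010
M3 S238
G1 X101.798 Y47.511 F2744
G1 X95.231 Y56.158
G1 X86.721 Y60.950
G1 X76.267 Y61.888
G1 X63.870 Y58.972
G1 X49.530 Y52.201
M5
G0 X280.305 Y28.594
M3 S238
G1 X273.064 Y39.074 F2744
G1 X267.840 Y47.825
G1 X264.633 Y54.846
G1 X263.443 Y60.137
G1 X264.271 Y63.699
G1 X267.115 Y65.531
M5
G0 X188.892 Y42.232
M3 S723
G1 X206.775 Y11.924 F669
M5
G0 X117.085 Y12.750
M3 S723
G1 X122.770 Y12.892 F669
G1 X132.876 Y24.423
G1 X146.100 Y41.271
G1 X161.138 Y57.363
G1 X176.688 Y66.628
G1 X191.448 Y62.993
M5
G0 X128.316 Y68.860
M3 S453
G1 X245.611 Y38.789 F1859
G1 X155.538 Y65.509
G1 X100.245 Y11.251
G1 X227.938 Y72.471
G1 X128.316 Y68.860
M5
G0 X0.000 Y0.000

1 u = 1 mm; y_m = 83.183 − y.

[1] `<path>` open polyline, #ff00ff→engrave S238 F2744: (190.869,62.972) → (11.588,77.904) → (139.742,13.092) → (267.480,67.221)

[2] `<path>` quadratic bezier, #ff00ff→engrave S238 F2744: (106.421,35.010) → (101.798,47.511) → (95.231,56.158) → (86.721,60.950) → (76.267,61.888) → (63.870,58.972) → (49.530,52.201)

[3] `<path>` quadratic bezier, #ff00ff→engrave S238 F2744: (280.305,28.594) → (273.064,39.074) → (267.840,47.825) → (264.633,54.846) → (263.443,60.137) → (264.271,63.699) → (267.115,65.531)

[4] `<polyline>` line segment, #000000→cut S723 F669: (188.892,42.232) → (206.775,11.924)

[5] `<path>` cubic bezier, #000000→cut S723 F669: (117.085,12.750) → (122.770,12.892) → (132.876,24.423) → (146.100,41.271) → (161.138,57.363) → (176.688,66.628) → (191.448,62.993)

[6] `<polygon>` closed polygon, #0000ff→score S453 F1859: (128.316,68.860) → (245.611,38.789) → (155.538,65.509) → (100.245,11.251) → (227.938,72.471) → (128.316,68.860) (closed)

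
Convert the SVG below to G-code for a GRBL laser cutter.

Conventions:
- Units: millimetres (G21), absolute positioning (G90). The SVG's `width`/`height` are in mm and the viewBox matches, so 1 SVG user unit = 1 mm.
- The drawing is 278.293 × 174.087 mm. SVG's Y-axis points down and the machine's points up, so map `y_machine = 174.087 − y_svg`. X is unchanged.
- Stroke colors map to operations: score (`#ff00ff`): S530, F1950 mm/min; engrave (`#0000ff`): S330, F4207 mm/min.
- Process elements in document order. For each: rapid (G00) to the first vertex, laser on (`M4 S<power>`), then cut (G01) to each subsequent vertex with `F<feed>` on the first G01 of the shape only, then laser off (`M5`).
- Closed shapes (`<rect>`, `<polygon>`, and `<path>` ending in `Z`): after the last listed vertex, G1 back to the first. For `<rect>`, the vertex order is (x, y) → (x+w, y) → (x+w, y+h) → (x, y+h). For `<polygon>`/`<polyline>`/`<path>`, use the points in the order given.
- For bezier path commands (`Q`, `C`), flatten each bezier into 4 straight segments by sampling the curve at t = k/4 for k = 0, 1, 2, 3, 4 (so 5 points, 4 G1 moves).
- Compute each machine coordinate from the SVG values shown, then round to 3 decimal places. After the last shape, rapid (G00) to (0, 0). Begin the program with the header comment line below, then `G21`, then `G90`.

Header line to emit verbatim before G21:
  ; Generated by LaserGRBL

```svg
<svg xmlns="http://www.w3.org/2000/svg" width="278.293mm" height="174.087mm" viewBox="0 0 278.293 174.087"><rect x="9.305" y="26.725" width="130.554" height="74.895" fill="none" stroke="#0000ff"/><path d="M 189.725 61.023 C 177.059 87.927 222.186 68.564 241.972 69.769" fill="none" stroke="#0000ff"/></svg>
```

; Generated by LaserGRBL
G21
G90
G00 X9.305 Y147.362
M4 S330
G01 X139.859 Y147.362 F4207
G01 X139.859 Y72.467
G01 X9.305 Y72.467
G01 X9.305 Y147.362
M5
G00 X189.725 Y113.064
M4 S330
G01 X189.763 Y100.517 F4207
G01 X203.679 Y99.054
G01 X223.680 Y102.410
G01 X241.972 Y104.318
M5
G00 X0.000 Y0.000

Since the viewBox matches the mm dimensions, user units are millimetres directly. The only transform is the Y-flip y_m = 174.087 − y_svg.

Shape 1 is a rectangle drawn with `<rect>`. Its stroke #0000ff means engrave at S330, F4207. After flipping Y the toolpath is (9.305,147.362) → (139.859,147.362) → (139.859,72.467) → (9.305,72.467) → (9.305,147.362), returning to the start.

Shape 2 is a cubic bezier drawn with `<path>`. Its stroke #0000ff means engrave at S330, F4207. After flipping Y the toolpath is (189.725,113.064) → (189.763,100.517) → (203.679,99.054) → (223.680,102.410) → (241.972,104.318).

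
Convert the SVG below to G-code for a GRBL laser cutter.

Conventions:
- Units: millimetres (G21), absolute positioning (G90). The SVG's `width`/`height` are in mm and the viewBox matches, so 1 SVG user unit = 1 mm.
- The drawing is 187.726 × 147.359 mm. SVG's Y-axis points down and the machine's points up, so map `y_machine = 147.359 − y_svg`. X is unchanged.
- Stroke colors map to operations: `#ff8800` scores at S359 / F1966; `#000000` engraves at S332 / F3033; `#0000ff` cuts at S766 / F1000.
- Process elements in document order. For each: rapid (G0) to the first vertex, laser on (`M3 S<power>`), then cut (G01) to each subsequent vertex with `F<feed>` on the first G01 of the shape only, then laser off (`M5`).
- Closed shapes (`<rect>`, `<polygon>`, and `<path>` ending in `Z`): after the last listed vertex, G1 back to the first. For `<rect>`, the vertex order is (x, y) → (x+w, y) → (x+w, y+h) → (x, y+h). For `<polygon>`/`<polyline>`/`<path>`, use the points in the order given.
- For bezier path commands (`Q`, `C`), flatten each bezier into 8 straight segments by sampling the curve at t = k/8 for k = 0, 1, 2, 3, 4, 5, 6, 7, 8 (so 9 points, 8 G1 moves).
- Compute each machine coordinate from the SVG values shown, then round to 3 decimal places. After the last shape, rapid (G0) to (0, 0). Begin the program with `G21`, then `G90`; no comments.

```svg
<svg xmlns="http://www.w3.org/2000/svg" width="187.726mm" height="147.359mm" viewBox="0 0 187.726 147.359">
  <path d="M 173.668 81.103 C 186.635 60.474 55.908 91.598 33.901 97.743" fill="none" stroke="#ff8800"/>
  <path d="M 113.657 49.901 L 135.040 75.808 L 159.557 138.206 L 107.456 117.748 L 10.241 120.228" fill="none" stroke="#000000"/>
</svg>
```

viewBox `0 0 187.726 147.359` with mm width/height → 1 unit = 1 mm. Flip: y_m = 147.359 − y_svg.

**Shape 1** — `<path>` cubic bezier, stroke `#ff8800` → score (S359, F1966). Control points (SVG): P0=(173.668,81.103), P1=(186.635,60.474), P2=(55.908,91.598), P3=(33.901,97.743); sampled at t=k/8. Machine vertices: (173.668,66.256) → (172.288,71.716) → (160.395,73.223) → (140.946,71.677) → (116.900,67.976) → (91.214,63.021) → (66.847,57.709) → (46.757,52.941) → (33.901,49.616). Open path.

**Shape 2** — `<path>` open polyline, stroke `#000000` → engrave (S332, F3033). Machine vertices: (113.657,97.458) → (135.040,71.551) → (159.557,9.153) → (107.456,29.611) → (10.241,27.131). Open path.

G21
G90
G0 X173.668 Y66.256
M3 S359
G01 X172.288 Y71.716 F1966
G01 X160.395 Y73.223
G01 X140.946 Y71.677
G01 X116.900 Y67.976
G01 X91.214 Y63.021
G01 X66.847 Y57.709
G01 X46.757 Y52.941
G01 X33.901 Y49.616
M5
G0 X113.657 Y97.458
M3 S332
G01 X135.040 Y71.551 F3033
G01 X159.557 Y9.153
G01 X107.456 Y29.611
G01 X10.241 Y27.131
M5
G0 X0.000 Y0.000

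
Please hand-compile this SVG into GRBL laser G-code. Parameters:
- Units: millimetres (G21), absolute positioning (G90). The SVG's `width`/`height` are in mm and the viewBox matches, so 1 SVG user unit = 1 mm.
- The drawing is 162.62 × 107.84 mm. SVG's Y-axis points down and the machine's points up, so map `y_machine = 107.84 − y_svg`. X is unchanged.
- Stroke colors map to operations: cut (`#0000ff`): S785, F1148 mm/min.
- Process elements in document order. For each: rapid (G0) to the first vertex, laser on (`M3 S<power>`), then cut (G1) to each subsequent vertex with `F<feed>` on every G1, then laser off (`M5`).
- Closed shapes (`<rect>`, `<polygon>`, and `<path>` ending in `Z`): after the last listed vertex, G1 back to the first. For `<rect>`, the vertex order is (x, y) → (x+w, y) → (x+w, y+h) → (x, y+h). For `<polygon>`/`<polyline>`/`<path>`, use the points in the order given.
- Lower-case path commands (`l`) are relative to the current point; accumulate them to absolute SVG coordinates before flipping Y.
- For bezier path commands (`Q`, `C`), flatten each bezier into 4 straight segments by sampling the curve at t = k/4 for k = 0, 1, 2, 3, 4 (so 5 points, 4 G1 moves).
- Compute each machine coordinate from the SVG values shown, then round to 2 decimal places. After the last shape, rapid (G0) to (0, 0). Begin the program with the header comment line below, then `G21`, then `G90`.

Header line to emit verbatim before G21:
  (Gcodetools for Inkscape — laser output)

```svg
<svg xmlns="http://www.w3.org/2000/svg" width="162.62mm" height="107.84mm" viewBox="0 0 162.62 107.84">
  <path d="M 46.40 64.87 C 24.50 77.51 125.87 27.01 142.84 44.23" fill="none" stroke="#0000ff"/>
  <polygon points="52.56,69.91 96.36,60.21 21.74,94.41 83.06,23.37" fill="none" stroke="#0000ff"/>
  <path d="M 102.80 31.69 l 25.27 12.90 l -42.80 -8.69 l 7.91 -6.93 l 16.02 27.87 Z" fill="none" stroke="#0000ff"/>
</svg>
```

1 u = 1 mm; y_m = 107.84 − y.

[1] `<path>` cubic bezier, #0000ff→cut S785 F1148: (46.40,42.97) → (49.84,43.28) → (80.04,55.01) → (117.53,65.87) → (142.84,63.61)

[2] `<polygon>` closed polygon, #0000ff→cut S785 F1148: (52.56,37.93) → (96.36,47.63) → (21.74,13.43) → (83.06,84.47) → (52.56,37.93) (closed)

[3] `<path>` closed polygon, #0000ff→cut S785 F1148: (102.80,76.15) → (128.07,63.25) → (85.27,71.94) → (93.18,78.87) → (109.20,51.00) → (102.80,76.15) (closed)

(Gcodetools for Inkscape — laser output)
G21
G90
G0 X46.40 Y42.97
M3 S785
G1 X49.84 Y43.28 F1148
G1 X80.04 Y55.01 F1148
G1 X117.53 Y65.87 F1148
G1 X142.84 Y63.61 F1148
M5
G0 X52.56 Y37.93
M3 S785
G1 X96.36 Y47.63 F1148
G1 X21.74 Y13.43 F1148
G1 X83.06 Y84.47 F1148
G1 X52.56 Y37.93 F1148
M5
G0 X102.80 Y76.15
M3 S785
G1 X128.07 Y63.25 F1148
G1 X85.27 Y71.94 F1148
G1 X93.18 Y78.87 F1148
G1 X109.20 Y51.00 F1148
G1 X102.80 Y76.15 F1148
M5
G0 X0.00 Y0.00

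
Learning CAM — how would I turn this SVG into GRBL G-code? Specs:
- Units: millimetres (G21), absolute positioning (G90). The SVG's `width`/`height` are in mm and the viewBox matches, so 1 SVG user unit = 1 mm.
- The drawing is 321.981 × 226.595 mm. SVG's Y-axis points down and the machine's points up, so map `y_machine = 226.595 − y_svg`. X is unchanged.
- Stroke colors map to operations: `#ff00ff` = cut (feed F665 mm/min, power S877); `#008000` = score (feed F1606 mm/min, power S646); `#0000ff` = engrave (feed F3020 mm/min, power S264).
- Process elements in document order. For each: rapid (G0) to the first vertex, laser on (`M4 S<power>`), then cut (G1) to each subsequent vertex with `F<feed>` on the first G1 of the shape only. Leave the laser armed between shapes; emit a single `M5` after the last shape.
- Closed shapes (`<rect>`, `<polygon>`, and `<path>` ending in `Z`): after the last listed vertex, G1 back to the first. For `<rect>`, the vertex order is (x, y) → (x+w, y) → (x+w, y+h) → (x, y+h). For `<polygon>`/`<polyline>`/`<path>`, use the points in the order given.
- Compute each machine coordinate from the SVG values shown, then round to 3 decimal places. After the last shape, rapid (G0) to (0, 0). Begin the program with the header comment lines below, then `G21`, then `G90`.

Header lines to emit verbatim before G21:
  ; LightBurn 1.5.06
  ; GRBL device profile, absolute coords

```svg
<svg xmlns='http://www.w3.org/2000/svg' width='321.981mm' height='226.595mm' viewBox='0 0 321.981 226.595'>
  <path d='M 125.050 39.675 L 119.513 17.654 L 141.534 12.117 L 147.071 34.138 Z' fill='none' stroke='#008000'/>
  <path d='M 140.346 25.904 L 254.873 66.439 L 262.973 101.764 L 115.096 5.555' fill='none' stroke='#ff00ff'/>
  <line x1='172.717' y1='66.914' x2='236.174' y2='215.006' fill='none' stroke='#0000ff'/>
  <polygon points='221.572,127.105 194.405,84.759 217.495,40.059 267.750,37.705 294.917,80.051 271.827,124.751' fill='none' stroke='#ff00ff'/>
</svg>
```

viewBox `0 0 321.981 226.595` with mm width/height → 1 unit = 1 mm. Flip: y_m = 226.595 − y_svg.

**Shape 1** — `<path>` regular polygon, stroke `#008000` → score (S646, F1606). Machine vertices: (125.050,186.920) → (119.513,208.941) → (141.534,214.478) → (147.071,192.457) → (125.050,186.920). Closed: final G1 returns to the first vertex.

**Shape 2** — `<path>` open polyline, stroke `#ff00ff` → cut (S877, F665). Machine vertices: (140.346,200.691) → (254.873,160.156) → (262.973,124.831) → (115.096,221.040). Open path.

**Shape 3** — `<line>` line segment, stroke `#0000ff` → engrave (S264, F3020). Machine vertices: (172.717,159.681) → (236.174,11.589). Open path.

**Shape 4** — `<polygon>` regular polygon, stroke `#ff00ff` → cut (S877, F665). Machine vertices: (221.572,99.490) → (194.405,141.836) → (217.495,186.536) → (267.750,188.890) → (294.917,146.544) → (271.827,101.844) → (221.572,99.490). Closed: final G1 returns to the first vertex.

; LightBurn 1.5.06
; GRBL device profile, absolute coords
G21
G90
G0 X125.050 Y186.920
M4 S646
G1 X119.513 Y208.941 F1606
G1 X141.534 Y214.478
G1 X147.071 Y192.457
G1 X125.050 Y186.920
G0 X140.346 Y200.691
M4 S877
G1 X254.873 Y160.156 F665
G1 X262.973 Y124.831
G1 X115.096 Y221.040
G0 X172.717 Y159.681
M4 S264
G1 X236.174 Y11.589 F3020
G0 X221.572 Y99.490
M4 S877
G1 X194.405 Y141.836 F665
G1 X217.495 Y186.536
G1 X267.750 Y188.890
G1 X294.917 Y146.544
G1 X271.827 Y101.844
G1 X221.572 Y99.490
M5
G0 X0.000 Y0.000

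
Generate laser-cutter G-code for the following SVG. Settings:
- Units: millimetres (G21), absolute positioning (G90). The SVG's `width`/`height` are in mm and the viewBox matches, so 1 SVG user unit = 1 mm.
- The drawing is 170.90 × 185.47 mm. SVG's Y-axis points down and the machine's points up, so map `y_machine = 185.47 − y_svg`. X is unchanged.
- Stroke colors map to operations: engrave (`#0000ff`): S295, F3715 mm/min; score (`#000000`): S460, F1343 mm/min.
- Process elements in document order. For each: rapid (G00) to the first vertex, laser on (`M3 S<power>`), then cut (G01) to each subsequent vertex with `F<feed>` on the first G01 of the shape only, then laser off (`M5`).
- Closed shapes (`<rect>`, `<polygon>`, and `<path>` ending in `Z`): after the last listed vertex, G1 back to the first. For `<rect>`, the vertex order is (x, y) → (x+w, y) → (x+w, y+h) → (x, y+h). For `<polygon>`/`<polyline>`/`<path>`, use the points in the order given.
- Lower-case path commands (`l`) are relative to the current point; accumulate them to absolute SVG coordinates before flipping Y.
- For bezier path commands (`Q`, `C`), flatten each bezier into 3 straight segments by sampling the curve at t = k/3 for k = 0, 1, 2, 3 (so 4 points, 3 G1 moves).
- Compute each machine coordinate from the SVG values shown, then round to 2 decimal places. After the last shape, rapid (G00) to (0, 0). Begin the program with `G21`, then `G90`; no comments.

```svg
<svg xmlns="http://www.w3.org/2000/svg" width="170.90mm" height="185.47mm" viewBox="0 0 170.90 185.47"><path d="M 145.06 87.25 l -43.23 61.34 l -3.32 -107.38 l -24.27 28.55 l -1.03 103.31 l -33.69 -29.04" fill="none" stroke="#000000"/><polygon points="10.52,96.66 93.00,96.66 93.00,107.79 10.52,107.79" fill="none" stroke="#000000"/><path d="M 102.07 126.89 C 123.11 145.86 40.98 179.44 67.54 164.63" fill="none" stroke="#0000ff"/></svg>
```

G21
G90
G00 X145.06 Y98.22
M3 S460
G01 X101.83 Y36.88 F1343
G01 X98.51 Y144.26
G01 X74.24 Y115.71
G01 X73.21 Y12.40
G01 X39.52 Y41.44
M5
G00 X10.52 Y88.81
M3 S460
G01 X93.00 Y88.81 F1343
G01 X93.00 Y77.68
G01 X10.52 Y77.68
G01 X10.52 Y88.81
M5
G00 X102.07 Y58.58
M3 S295
G01 X96.57 Y37.07 F3715
G01 X69.36 Y19.83
G01 X67.54 Y20.84
M5
G00 X0.00 Y0.00

1 u = 1 mm; y_m = 185.47 − y.

[1] `<path>` open polyline, #000000→score S460 F1343: (145.06,98.22) → (101.83,36.88) → (98.51,144.26) → (74.24,115.71) → (73.21,12.40) → (39.52,41.44)

[2] `<polygon>` rectangle, #000000→score S460 F1343: (10.52,88.81) → (93.00,88.81) → (93.00,77.68) → (10.52,77.68) → (10.52,88.81) (closed)

[3] `<path>` cubic bezier, #0000ff→engrave S295 F3715: (102.07,58.58) → (96.57,37.07) → (69.36,19.83) → (67.54,20.84)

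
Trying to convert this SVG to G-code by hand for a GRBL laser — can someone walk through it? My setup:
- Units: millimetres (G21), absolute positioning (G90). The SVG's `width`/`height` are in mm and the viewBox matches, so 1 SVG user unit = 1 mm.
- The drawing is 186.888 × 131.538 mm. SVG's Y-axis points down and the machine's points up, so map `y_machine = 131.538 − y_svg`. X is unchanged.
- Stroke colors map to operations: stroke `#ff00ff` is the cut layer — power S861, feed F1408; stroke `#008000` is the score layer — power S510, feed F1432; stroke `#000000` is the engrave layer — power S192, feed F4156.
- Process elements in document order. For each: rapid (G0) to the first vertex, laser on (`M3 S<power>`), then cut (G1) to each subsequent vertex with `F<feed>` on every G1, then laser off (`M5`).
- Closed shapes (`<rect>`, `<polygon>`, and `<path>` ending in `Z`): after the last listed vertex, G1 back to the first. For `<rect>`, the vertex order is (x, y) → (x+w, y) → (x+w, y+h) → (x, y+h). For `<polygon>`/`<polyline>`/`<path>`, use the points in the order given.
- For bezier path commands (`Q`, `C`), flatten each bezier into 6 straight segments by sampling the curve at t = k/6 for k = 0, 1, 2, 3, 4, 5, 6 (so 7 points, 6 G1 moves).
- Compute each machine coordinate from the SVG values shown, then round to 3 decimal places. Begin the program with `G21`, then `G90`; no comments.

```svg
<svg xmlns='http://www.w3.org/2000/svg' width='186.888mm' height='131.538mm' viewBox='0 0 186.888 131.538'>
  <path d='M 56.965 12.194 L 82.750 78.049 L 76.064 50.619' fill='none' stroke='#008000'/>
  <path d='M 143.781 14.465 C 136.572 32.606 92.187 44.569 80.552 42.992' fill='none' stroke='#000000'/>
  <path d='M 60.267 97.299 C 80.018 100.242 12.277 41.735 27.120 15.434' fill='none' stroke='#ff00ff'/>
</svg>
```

G21
G90
G0 X56.965 Y119.344
M3 S510
G1 X82.750 Y53.489 F1432
G1 X76.064 Y80.919 F1432
M5
G0 X143.781 Y117.073
M3 S192
G1 X137.402 Y108.551 F4156
G1 X126.770 Y101.264 F4156
G1 X113.826 Y95.415 F4156
G1 X100.514 Y91.210 F4156
G1 X88.775 Y88.852 F4156
G1 X80.552 Y88.546 F4156
M5
G0 X60.267 Y34.239
M3 S861
G1 X63.639 Y37.455 F1408
G1 X57.153 Y48.311 F1408
G1 X45.534 Y64.205 F1408
G1 X33.506 Y82.536 F1408
G1 X25.793 Y100.703 F1408
G1 X27.120 Y116.104 F1408
M5

viewBox `0 0 186.888 131.538` with mm width/height → 1 unit = 1 mm. Flip: y_m = 131.538 − y_svg.

**Shape 1** — `<path>` open polyline, stroke `#008000` → score (S510, F1432). Machine vertices: (56.965,119.344) → (82.750,53.489) → (76.064,80.919). Open path.

**Shape 2** — `<path>` cubic bezier, stroke `#000000` → engrave (S192, F4156). Control points (SVG): P0=(143.781,14.465), P1=(136.572,32.606), P2=(92.187,44.569), P3=(80.552,42.992); sampled at t=k/6. Machine vertices: (143.781,117.073) → (137.402,108.551) → (126.770,101.264) → (113.826,95.415) → (100.514,91.210) → (88.775,88.852) → (80.552,88.546). Open path.

**Shape 3** — `<path>` cubic bezier, stroke `#ff00ff` → cut (S861, F1408). Control points (SVG): P0=(60.267,97.299), P1=(80.018,100.242), P2=(12.277,41.735), P3=(27.120,15.434); sampled at t=k/6. Machine vertices: (60.267,34.239) → (63.639,37.455) → (57.153,48.311) → (45.534,64.205) → (33.506,82.536) → (25.793,100.703) → (27.120,116.104). Open path.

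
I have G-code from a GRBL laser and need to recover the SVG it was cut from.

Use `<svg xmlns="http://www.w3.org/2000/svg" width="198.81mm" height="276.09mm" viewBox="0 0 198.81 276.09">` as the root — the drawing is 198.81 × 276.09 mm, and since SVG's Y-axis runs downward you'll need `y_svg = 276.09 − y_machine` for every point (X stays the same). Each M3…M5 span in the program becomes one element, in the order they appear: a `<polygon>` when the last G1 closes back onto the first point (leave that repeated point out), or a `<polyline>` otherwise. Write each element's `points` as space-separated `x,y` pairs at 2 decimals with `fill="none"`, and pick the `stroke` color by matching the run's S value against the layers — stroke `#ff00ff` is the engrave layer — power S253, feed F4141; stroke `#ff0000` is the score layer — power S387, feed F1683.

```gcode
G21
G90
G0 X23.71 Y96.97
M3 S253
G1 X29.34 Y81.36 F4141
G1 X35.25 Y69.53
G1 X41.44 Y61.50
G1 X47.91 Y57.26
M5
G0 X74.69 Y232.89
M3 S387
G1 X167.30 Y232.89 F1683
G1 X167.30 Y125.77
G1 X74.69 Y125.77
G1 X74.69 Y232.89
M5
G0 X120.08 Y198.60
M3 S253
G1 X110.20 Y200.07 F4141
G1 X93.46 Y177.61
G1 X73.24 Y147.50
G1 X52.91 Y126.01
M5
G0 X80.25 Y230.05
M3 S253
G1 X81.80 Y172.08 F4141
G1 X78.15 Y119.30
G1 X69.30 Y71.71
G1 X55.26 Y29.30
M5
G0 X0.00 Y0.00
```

<svg xmlns="http://www.w3.org/2000/svg" width="198.81mm" height="276.09mm" viewBox="0 0 198.81 276.09">
  <polyline points="23.71,179.12 29.34,194.73 35.25,206.56 41.44,214.59 47.91,218.83" fill="none" stroke="#ff00ff"/>
  <polygon points="74.69,43.20 167.30,43.20 167.30,150.32 74.69,150.32" fill="none" stroke="#ff0000"/>
  <polyline points="120.08,77.49 110.20,76.02 93.46,98.48 73.24,128.59 52.91,150.08" fill="none" stroke="#ff00ff"/>
  <polyline points="80.25,46.04 81.80,104.01 78.15,156.79 69.30,204.38 55.26,246.79" fill="none" stroke="#ff00ff"/>
</svg>

y_svg = 276.09 − y_m.

[1] S253→`#ff00ff` (engrave); open run; points: 23.71,179.12 29.34,194.73 35.25,206.56 41.44,214.59 47.91,218.83

[2] S387→`#ff0000` (score); closed run; points: 74.69,43.20 167.30,43.20 167.30,150.32 74.69,150.32

[3] S253→`#ff00ff` (engrave); open run; points: 120.08,77.49 110.20,76.02 93.46,98.48 73.24,128.59 52.91,150.08

[4] S253→`#ff00ff` (engrave); open run; points: 80.25,46.04 81.80,104.01 78.15,156.79 69.30,204.38 55.26,246.79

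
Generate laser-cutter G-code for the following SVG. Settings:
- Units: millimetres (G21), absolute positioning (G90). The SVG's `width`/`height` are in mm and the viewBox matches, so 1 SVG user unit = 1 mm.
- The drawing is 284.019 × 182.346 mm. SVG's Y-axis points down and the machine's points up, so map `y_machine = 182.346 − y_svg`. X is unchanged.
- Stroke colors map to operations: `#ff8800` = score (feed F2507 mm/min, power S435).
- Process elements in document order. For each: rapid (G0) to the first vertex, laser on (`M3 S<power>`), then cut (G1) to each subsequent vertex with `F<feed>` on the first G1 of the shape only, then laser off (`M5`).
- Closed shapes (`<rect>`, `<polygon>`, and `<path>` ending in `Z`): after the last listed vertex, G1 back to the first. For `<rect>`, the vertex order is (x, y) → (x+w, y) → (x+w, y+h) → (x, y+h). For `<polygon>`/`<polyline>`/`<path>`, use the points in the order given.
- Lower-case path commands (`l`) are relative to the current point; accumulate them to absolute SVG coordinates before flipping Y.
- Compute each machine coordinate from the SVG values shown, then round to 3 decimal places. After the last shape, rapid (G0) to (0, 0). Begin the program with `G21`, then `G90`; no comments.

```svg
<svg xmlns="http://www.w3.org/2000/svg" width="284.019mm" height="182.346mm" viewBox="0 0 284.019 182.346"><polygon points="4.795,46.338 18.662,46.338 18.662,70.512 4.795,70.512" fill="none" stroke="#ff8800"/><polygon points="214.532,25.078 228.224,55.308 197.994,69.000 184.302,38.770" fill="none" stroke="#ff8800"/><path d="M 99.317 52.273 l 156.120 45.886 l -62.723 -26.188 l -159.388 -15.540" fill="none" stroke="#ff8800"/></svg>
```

G21
G90
G0 X4.795 Y136.008
M3 S435
G1 X18.662 Y136.008 F2507
G1 X18.662 Y111.834
G1 X4.795 Y111.834
G1 X4.795 Y136.008
M5
G0 X214.532 Y157.268
M3 S435
G1 X228.224 Y127.038 F2507
G1 X197.994 Y113.346
G1 X184.302 Y143.576
G1 X214.532 Y157.268
M5
G0 X99.317 Y130.073
M3 S435
G1 X255.437 Y84.187 F2507
G1 X192.714 Y110.375
G1 X33.326 Y125.915
M5
G0 X0.000 Y0.000

viewBox `0 0 284.019 182.346` with mm width/height → 1 unit = 1 mm. Flip: y_m = 182.346 − y_svg.

**Shape 1** — `<polygon>` rectangle, stroke `#ff8800` → score (S435, F2507). Machine vertices: (4.795,136.008) → (18.662,136.008) → (18.662,111.834) → (4.795,111.834) → (4.795,136.008). Closed: final G1 returns to the first vertex.

**Shape 2** — `<polygon>` regular polygon, stroke `#ff8800` → score (S435, F2507). Machine vertices: (214.532,157.268) → (228.224,127.038) → (197.994,113.346) → (184.302,143.576) → (214.532,157.268). Closed: final G1 returns to the first vertex.

**Shape 3** — `<path>` open polyline, stroke `#ff8800` → score (S435, F2507). Machine vertices: (99.317,130.073) → (255.437,84.187) → (192.714,110.375) → (33.326,125.915). Open path.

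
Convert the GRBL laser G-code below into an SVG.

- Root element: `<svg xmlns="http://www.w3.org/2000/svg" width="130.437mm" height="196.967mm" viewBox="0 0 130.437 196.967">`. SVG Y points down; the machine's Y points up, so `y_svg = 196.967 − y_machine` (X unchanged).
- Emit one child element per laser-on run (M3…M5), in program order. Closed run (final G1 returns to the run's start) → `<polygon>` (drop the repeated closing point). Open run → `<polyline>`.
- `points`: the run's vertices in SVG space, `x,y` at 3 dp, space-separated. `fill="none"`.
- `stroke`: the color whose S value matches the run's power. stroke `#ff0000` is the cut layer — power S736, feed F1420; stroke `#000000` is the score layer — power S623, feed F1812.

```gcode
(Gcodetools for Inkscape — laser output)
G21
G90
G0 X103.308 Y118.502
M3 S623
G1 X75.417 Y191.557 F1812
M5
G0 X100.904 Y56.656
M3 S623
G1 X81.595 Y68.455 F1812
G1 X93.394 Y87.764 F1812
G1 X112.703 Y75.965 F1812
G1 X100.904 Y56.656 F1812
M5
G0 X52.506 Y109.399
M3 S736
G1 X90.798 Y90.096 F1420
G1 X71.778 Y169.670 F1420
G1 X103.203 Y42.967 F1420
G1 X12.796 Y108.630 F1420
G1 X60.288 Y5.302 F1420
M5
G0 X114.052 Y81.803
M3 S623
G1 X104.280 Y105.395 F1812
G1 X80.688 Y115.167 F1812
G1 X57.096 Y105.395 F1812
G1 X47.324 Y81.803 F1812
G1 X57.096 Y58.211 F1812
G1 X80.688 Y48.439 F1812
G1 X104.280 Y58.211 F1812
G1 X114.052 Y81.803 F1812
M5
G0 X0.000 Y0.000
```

Machine Y-up, SVG Y-down with viewBox height 196.967, so y_svg = 196.967 − y_machine; X carries over.

Run 1: S623 ⇒ score layer `#000000`. The run is open, so emit a `<polyline>` with points (Y-flipped): 103.308,78.465 75.417,5.410.

Run 2: S623 ⇒ score layer `#000000`. The run returns to its start, so emit a `<polygon>` with points (Y-flipped): 100.904,140.311 81.595,128.512 93.394,109.203 112.703,121.002.

Run 3: power S736 maps to stroke `#ff0000` (cut). The run is open, so emit a `<polyline>` with points (Y-flipped): 52.506,87.568 90.798,106.871 71.778,27.297 103.203,154.000 12.796,88.337 60.288,191.665.

Run 4: power S623 maps to stroke `#000000` (score). The run returns to its start, so emit a `<polygon>` with points (Y-flipped): 114.052,115.164 104.280,91.572 80.688,81.800 57.096,91.572 47.324,115.164 57.096,138.756 80.688,148.528 104.280,138.756.

<svg xmlns="http://www.w3.org/2000/svg" width="130.437mm" height="196.967mm" viewBox="0 0 130.437 196.967">
  <polyline points="103.308,78.465 75.417,5.410" fill="none" stroke="#000000"/>
  <polygon points="100.904,140.311 81.595,128.512 93.394,109.203 112.703,121.002" fill="none" stroke="#000000"/>
  <polyline points="52.506,87.568 90.798,106.871 71.778,27.297 103.203,154.000 12.796,88.337 60.288,191.665" fill="none" stroke="#ff0000"/>
  <polygon points="114.052,115.164 104.280,91.572 80.688,81.800 57.096,91.572 47.324,115.164 57.096,138.756 80.688,148.528 104.280,138.756" fill="none" stroke="#000000"/>
</svg>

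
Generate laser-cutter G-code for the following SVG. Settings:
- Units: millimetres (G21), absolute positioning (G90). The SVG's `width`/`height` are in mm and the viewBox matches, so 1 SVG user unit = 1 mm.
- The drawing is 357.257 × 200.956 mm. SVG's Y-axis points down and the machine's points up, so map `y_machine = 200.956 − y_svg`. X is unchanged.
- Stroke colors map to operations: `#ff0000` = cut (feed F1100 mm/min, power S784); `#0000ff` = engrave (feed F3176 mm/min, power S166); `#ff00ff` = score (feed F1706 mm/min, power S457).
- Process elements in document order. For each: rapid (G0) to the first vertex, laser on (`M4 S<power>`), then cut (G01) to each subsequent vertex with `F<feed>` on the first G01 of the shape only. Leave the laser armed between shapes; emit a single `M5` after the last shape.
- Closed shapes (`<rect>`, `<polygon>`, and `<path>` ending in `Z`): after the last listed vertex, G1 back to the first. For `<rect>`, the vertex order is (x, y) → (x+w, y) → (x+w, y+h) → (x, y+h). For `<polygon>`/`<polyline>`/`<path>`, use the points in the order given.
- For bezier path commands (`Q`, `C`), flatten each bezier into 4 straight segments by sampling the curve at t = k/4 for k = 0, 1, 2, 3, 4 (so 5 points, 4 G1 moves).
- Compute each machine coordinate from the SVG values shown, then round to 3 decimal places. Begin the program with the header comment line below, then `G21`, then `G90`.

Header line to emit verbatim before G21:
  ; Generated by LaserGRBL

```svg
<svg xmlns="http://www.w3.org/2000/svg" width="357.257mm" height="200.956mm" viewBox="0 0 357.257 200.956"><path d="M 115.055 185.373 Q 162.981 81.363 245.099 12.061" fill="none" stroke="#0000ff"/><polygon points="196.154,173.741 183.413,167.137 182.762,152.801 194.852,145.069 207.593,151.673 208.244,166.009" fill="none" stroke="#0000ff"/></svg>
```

; Generated by LaserGRBL
G21
G90
G0 X115.055 Y15.583
M4 S166
G01 X141.155 Y65.419 F3176
G01 X171.529 Y110.916
G01 X206.177 Y152.075
G01 X245.099 Y188.895
G0 X196.154 Y27.215
M4 S166
G01 X183.413 Y33.819 F3176
G01 X182.762 Y48.155
G01 X194.852 Y55.887
G01 X207.593 Y49.283
G01 X208.244 Y34.947
G01 X196.154 Y27.215
M5

viewBox `0 0 357.257 200.956` with mm width/height → 1 unit = 1 mm. Flip: y_m = 200.956 − y_svg.

**Shape 1** — `<path>` quadratic bezier, stroke `#0000ff` → engrave (S166, F3176). Control points (SVG): P0=(115.055,185.373), P1=(162.981,81.363), P2=(245.099,12.061); sampled at t=k/4. Machine vertices: (115.055,15.583) → (141.155,65.419) → (171.529,110.916) → (206.177,152.075) → (245.099,188.895). Open path.

**Shape 2** — `<polygon>` regular polygon, stroke `#0000ff` → engrave (S166, F3176). Machine vertices: (196.154,27.215) → (183.413,33.819) → (182.762,48.155) → (194.852,55.887) → (207.593,49.283) → (208.244,34.947) → (196.154,27.215). Closed: final G1 returns to the first vertex.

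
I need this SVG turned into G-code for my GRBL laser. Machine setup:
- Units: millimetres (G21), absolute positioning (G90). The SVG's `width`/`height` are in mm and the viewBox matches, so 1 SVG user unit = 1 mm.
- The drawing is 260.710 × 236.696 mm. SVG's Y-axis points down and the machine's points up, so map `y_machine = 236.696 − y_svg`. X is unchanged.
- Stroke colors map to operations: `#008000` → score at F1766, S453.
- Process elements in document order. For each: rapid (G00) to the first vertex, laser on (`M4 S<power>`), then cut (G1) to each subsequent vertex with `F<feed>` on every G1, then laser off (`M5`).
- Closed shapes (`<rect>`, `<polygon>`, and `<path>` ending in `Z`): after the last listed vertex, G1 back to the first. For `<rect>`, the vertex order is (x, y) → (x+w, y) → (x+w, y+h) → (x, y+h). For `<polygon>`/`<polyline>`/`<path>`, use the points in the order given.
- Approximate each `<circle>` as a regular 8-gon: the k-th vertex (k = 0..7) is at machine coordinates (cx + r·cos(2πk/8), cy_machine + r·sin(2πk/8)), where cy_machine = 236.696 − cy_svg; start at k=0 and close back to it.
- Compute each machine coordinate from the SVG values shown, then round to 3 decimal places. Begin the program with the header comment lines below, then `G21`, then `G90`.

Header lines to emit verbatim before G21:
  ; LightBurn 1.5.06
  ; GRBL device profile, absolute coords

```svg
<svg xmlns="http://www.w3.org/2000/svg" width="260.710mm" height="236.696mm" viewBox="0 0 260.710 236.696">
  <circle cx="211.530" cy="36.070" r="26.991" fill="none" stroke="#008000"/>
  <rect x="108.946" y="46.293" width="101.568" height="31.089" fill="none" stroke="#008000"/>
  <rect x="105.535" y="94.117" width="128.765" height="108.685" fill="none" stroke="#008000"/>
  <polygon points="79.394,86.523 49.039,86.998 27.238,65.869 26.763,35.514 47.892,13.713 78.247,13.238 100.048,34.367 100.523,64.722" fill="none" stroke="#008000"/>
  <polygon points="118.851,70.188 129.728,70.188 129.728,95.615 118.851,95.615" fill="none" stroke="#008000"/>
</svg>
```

; LightBurn 1.5.06
; GRBL device profile, absolute coords
G21
G90
G00 X238.521 Y200.626
M4 S453
G1 X230.616 Y219.712 F1766
G1 X211.530 Y227.617 F1766
G1 X192.444 Y219.712 F1766
G1 X184.539 Y200.626 F1766
G1 X192.444 Y181.540 F1766
G1 X211.530 Y173.635 F1766
G1 X230.616 Y181.540 F1766
G1 X238.521 Y200.626 F1766
M5
G00 X108.946 Y190.403
M4 S453
G1 X210.514 Y190.403 F1766
G1 X210.514 Y159.314 F1766
G1 X108.946 Y159.314 F1766
G1 X108.946 Y190.403 F1766
M5
G00 X105.535 Y142.579
M4 S453
G1 X234.300 Y142.579 F1766
G1 X234.300 Y33.894 F1766
G1 X105.535 Y33.894 F1766
G1 X105.535 Y142.579 F1766
M5
G00 X79.394 Y150.173
M4 S453
G1 X49.039 Y149.698 F1766
G1 X27.238 Y170.827 F1766
G1 X26.763 Y201.182 F1766
G1 X47.892 Y222.983 F1766
G1 X78.247 Y223.458 F1766
G1 X100.048 Y202.329 F1766
G1 X100.523 Y171.974 F1766
G1 X79.394 Y150.173 F1766
M5
G00 X118.851 Y166.508
M4 S453
G1 X129.728 Y166.508 F1766
G1 X129.728 Y141.081 F1766
G1 X118.851 Y141.081 F1766
G1 X118.851 Y166.508 F1766
M5

Since the viewBox matches the mm dimensions, user units are millimetres directly. The only transform is the Y-flip y_m = 236.696 − y_svg.

Shape 1 is a circle drawn with `<circle>`. Its stroke #008000 means score at S453, F1766. After flipping Y the toolpath is (238.521,200.626) → (230.616,219.712) → (211.530,227.617) → (192.444,219.712) → (184.539,200.626) → (192.444,181.540) → (211.530,173.635) → (230.616,181.540) → (238.521,200.626), returning to the start.

Shape 2 is a rectangle drawn with `<rect>`. Its stroke #008000 means score at S453, F1766. After flipping Y the toolpath is (108.946,190.403) → (210.514,190.403) → (210.514,159.314) → (108.946,159.314) → (108.946,190.403), returning to the start.

Shape 3 is a rectangle drawn with `<rect>`. Its stroke #008000 means score at S453, F1766. After flipping Y the toolpath is (105.535,142.579) → (234.300,142.579) → (234.300,33.894) → (105.535,33.894) → (105.535,142.579), returning to the start.

Shape 4 is a regular polygon drawn with `<polygon>`. Its stroke #008000 means score at S453, F1766. After flipping Y the toolpath is (79.394,150.173) → (49.039,149.698) → (27.238,170.827) → (26.763,201.182) → (47.892,222.983) → (78.247,223.458) → (100.048,202.329) → (100.523,171.974) → (79.394,150.173), returning to the start.

Shape 5 is a rectangle drawn with `<polygon>`. Its stroke #008000 means score at S453, F1766. After flipping Y the toolpath is (118.851,166.508) → (129.728,166.508) → (129.728,141.081) → (118.851,141.081) → (118.851,166.508), returning to the start.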